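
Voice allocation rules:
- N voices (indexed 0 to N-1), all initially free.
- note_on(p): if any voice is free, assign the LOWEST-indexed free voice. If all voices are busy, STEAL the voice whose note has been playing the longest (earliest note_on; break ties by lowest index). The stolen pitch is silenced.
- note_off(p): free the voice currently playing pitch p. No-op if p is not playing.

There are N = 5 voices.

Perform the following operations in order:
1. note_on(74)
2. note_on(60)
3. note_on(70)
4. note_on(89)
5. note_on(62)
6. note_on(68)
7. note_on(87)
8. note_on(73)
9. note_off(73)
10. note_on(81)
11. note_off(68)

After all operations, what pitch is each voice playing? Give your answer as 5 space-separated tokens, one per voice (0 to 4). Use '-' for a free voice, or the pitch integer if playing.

Op 1: note_on(74): voice 0 is free -> assigned | voices=[74 - - - -]
Op 2: note_on(60): voice 1 is free -> assigned | voices=[74 60 - - -]
Op 3: note_on(70): voice 2 is free -> assigned | voices=[74 60 70 - -]
Op 4: note_on(89): voice 3 is free -> assigned | voices=[74 60 70 89 -]
Op 5: note_on(62): voice 4 is free -> assigned | voices=[74 60 70 89 62]
Op 6: note_on(68): all voices busy, STEAL voice 0 (pitch 74, oldest) -> assign | voices=[68 60 70 89 62]
Op 7: note_on(87): all voices busy, STEAL voice 1 (pitch 60, oldest) -> assign | voices=[68 87 70 89 62]
Op 8: note_on(73): all voices busy, STEAL voice 2 (pitch 70, oldest) -> assign | voices=[68 87 73 89 62]
Op 9: note_off(73): free voice 2 | voices=[68 87 - 89 62]
Op 10: note_on(81): voice 2 is free -> assigned | voices=[68 87 81 89 62]
Op 11: note_off(68): free voice 0 | voices=[- 87 81 89 62]

Answer: - 87 81 89 62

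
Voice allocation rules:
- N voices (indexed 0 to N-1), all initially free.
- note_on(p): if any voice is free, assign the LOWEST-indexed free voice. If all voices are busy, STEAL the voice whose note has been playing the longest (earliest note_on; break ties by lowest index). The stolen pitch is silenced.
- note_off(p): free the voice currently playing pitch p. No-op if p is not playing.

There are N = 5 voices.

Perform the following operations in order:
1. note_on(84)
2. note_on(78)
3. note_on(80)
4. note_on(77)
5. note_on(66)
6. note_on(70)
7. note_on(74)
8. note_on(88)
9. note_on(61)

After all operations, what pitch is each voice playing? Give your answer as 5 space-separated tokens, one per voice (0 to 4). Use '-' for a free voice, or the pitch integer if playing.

Answer: 70 74 88 61 66

Derivation:
Op 1: note_on(84): voice 0 is free -> assigned | voices=[84 - - - -]
Op 2: note_on(78): voice 1 is free -> assigned | voices=[84 78 - - -]
Op 3: note_on(80): voice 2 is free -> assigned | voices=[84 78 80 - -]
Op 4: note_on(77): voice 3 is free -> assigned | voices=[84 78 80 77 -]
Op 5: note_on(66): voice 4 is free -> assigned | voices=[84 78 80 77 66]
Op 6: note_on(70): all voices busy, STEAL voice 0 (pitch 84, oldest) -> assign | voices=[70 78 80 77 66]
Op 7: note_on(74): all voices busy, STEAL voice 1 (pitch 78, oldest) -> assign | voices=[70 74 80 77 66]
Op 8: note_on(88): all voices busy, STEAL voice 2 (pitch 80, oldest) -> assign | voices=[70 74 88 77 66]
Op 9: note_on(61): all voices busy, STEAL voice 3 (pitch 77, oldest) -> assign | voices=[70 74 88 61 66]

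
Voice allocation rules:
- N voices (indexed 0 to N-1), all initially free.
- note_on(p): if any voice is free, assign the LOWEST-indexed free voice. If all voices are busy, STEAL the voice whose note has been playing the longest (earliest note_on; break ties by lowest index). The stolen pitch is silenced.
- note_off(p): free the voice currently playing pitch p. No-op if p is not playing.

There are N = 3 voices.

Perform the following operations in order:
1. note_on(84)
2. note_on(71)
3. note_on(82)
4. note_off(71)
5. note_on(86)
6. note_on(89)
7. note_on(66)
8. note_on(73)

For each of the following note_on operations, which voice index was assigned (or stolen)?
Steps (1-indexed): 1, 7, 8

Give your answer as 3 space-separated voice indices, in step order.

Op 1: note_on(84): voice 0 is free -> assigned | voices=[84 - -]
Op 2: note_on(71): voice 1 is free -> assigned | voices=[84 71 -]
Op 3: note_on(82): voice 2 is free -> assigned | voices=[84 71 82]
Op 4: note_off(71): free voice 1 | voices=[84 - 82]
Op 5: note_on(86): voice 1 is free -> assigned | voices=[84 86 82]
Op 6: note_on(89): all voices busy, STEAL voice 0 (pitch 84, oldest) -> assign | voices=[89 86 82]
Op 7: note_on(66): all voices busy, STEAL voice 2 (pitch 82, oldest) -> assign | voices=[89 86 66]
Op 8: note_on(73): all voices busy, STEAL voice 1 (pitch 86, oldest) -> assign | voices=[89 73 66]

Answer: 0 2 1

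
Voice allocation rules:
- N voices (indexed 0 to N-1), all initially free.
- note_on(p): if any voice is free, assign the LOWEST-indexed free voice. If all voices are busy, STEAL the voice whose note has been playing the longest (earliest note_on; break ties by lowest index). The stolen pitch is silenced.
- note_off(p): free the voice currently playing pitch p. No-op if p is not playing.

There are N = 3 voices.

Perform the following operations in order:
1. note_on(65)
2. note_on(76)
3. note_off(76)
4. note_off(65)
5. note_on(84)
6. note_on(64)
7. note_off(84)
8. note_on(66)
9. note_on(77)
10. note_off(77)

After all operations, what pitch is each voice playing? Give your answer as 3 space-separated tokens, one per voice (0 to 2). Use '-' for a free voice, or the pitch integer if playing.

Op 1: note_on(65): voice 0 is free -> assigned | voices=[65 - -]
Op 2: note_on(76): voice 1 is free -> assigned | voices=[65 76 -]
Op 3: note_off(76): free voice 1 | voices=[65 - -]
Op 4: note_off(65): free voice 0 | voices=[- - -]
Op 5: note_on(84): voice 0 is free -> assigned | voices=[84 - -]
Op 6: note_on(64): voice 1 is free -> assigned | voices=[84 64 -]
Op 7: note_off(84): free voice 0 | voices=[- 64 -]
Op 8: note_on(66): voice 0 is free -> assigned | voices=[66 64 -]
Op 9: note_on(77): voice 2 is free -> assigned | voices=[66 64 77]
Op 10: note_off(77): free voice 2 | voices=[66 64 -]

Answer: 66 64 -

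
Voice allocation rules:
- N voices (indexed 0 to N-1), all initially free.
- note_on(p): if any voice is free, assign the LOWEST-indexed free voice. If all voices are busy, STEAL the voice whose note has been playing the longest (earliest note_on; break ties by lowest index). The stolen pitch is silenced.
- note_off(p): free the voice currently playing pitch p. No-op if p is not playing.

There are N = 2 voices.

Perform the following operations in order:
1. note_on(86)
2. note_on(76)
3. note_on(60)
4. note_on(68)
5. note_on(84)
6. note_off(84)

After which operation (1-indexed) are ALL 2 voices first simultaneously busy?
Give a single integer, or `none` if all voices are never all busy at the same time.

Answer: 2

Derivation:
Op 1: note_on(86): voice 0 is free -> assigned | voices=[86 -]
Op 2: note_on(76): voice 1 is free -> assigned | voices=[86 76]
Op 3: note_on(60): all voices busy, STEAL voice 0 (pitch 86, oldest) -> assign | voices=[60 76]
Op 4: note_on(68): all voices busy, STEAL voice 1 (pitch 76, oldest) -> assign | voices=[60 68]
Op 5: note_on(84): all voices busy, STEAL voice 0 (pitch 60, oldest) -> assign | voices=[84 68]
Op 6: note_off(84): free voice 0 | voices=[- 68]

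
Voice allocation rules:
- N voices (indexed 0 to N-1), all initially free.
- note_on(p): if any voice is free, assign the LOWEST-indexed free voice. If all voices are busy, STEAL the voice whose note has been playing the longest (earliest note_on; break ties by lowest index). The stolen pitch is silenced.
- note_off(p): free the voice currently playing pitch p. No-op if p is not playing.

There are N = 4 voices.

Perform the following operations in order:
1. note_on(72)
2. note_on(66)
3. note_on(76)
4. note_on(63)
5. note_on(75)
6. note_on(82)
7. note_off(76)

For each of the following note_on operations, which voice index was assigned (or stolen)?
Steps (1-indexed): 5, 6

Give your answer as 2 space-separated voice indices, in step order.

Op 1: note_on(72): voice 0 is free -> assigned | voices=[72 - - -]
Op 2: note_on(66): voice 1 is free -> assigned | voices=[72 66 - -]
Op 3: note_on(76): voice 2 is free -> assigned | voices=[72 66 76 -]
Op 4: note_on(63): voice 3 is free -> assigned | voices=[72 66 76 63]
Op 5: note_on(75): all voices busy, STEAL voice 0 (pitch 72, oldest) -> assign | voices=[75 66 76 63]
Op 6: note_on(82): all voices busy, STEAL voice 1 (pitch 66, oldest) -> assign | voices=[75 82 76 63]
Op 7: note_off(76): free voice 2 | voices=[75 82 - 63]

Answer: 0 1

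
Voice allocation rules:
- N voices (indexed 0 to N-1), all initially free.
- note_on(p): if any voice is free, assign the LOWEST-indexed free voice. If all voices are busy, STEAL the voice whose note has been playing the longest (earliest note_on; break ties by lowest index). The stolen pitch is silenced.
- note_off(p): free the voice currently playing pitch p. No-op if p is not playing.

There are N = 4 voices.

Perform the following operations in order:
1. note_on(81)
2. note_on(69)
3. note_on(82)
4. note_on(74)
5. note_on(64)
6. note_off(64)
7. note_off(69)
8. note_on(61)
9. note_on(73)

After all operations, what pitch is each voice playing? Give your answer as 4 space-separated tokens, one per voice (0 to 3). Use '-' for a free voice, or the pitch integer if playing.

Answer: 61 73 82 74

Derivation:
Op 1: note_on(81): voice 0 is free -> assigned | voices=[81 - - -]
Op 2: note_on(69): voice 1 is free -> assigned | voices=[81 69 - -]
Op 3: note_on(82): voice 2 is free -> assigned | voices=[81 69 82 -]
Op 4: note_on(74): voice 3 is free -> assigned | voices=[81 69 82 74]
Op 5: note_on(64): all voices busy, STEAL voice 0 (pitch 81, oldest) -> assign | voices=[64 69 82 74]
Op 6: note_off(64): free voice 0 | voices=[- 69 82 74]
Op 7: note_off(69): free voice 1 | voices=[- - 82 74]
Op 8: note_on(61): voice 0 is free -> assigned | voices=[61 - 82 74]
Op 9: note_on(73): voice 1 is free -> assigned | voices=[61 73 82 74]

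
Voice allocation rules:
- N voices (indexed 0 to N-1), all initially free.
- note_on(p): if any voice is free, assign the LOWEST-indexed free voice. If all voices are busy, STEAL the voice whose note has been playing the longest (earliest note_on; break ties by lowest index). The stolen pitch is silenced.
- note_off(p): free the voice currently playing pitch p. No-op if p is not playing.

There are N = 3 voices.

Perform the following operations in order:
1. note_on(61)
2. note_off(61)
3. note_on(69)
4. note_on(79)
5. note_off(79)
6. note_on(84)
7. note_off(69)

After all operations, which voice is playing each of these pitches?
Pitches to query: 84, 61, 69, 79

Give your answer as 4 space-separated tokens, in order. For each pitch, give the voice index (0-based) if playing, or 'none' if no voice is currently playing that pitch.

Answer: 1 none none none

Derivation:
Op 1: note_on(61): voice 0 is free -> assigned | voices=[61 - -]
Op 2: note_off(61): free voice 0 | voices=[- - -]
Op 3: note_on(69): voice 0 is free -> assigned | voices=[69 - -]
Op 4: note_on(79): voice 1 is free -> assigned | voices=[69 79 -]
Op 5: note_off(79): free voice 1 | voices=[69 - -]
Op 6: note_on(84): voice 1 is free -> assigned | voices=[69 84 -]
Op 7: note_off(69): free voice 0 | voices=[- 84 -]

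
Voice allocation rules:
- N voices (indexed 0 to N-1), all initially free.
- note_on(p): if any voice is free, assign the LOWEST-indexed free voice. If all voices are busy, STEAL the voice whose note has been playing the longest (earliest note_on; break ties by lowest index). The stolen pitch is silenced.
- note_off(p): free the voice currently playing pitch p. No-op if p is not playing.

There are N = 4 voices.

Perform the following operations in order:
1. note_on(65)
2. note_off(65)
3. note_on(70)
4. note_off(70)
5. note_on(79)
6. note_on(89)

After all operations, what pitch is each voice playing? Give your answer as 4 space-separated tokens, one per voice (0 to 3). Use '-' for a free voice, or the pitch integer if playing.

Op 1: note_on(65): voice 0 is free -> assigned | voices=[65 - - -]
Op 2: note_off(65): free voice 0 | voices=[- - - -]
Op 3: note_on(70): voice 0 is free -> assigned | voices=[70 - - -]
Op 4: note_off(70): free voice 0 | voices=[- - - -]
Op 5: note_on(79): voice 0 is free -> assigned | voices=[79 - - -]
Op 6: note_on(89): voice 1 is free -> assigned | voices=[79 89 - -]

Answer: 79 89 - -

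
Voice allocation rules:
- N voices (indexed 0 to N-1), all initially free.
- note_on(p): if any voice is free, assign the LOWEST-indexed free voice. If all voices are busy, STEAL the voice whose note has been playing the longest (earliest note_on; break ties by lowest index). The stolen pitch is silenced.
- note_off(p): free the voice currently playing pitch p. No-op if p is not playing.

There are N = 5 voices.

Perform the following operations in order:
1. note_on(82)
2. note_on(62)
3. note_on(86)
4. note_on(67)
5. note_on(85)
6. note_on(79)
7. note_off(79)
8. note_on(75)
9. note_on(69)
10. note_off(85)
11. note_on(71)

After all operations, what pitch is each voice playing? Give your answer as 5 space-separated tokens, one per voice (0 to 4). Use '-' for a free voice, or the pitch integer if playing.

Answer: 75 69 86 67 71

Derivation:
Op 1: note_on(82): voice 0 is free -> assigned | voices=[82 - - - -]
Op 2: note_on(62): voice 1 is free -> assigned | voices=[82 62 - - -]
Op 3: note_on(86): voice 2 is free -> assigned | voices=[82 62 86 - -]
Op 4: note_on(67): voice 3 is free -> assigned | voices=[82 62 86 67 -]
Op 5: note_on(85): voice 4 is free -> assigned | voices=[82 62 86 67 85]
Op 6: note_on(79): all voices busy, STEAL voice 0 (pitch 82, oldest) -> assign | voices=[79 62 86 67 85]
Op 7: note_off(79): free voice 0 | voices=[- 62 86 67 85]
Op 8: note_on(75): voice 0 is free -> assigned | voices=[75 62 86 67 85]
Op 9: note_on(69): all voices busy, STEAL voice 1 (pitch 62, oldest) -> assign | voices=[75 69 86 67 85]
Op 10: note_off(85): free voice 4 | voices=[75 69 86 67 -]
Op 11: note_on(71): voice 4 is free -> assigned | voices=[75 69 86 67 71]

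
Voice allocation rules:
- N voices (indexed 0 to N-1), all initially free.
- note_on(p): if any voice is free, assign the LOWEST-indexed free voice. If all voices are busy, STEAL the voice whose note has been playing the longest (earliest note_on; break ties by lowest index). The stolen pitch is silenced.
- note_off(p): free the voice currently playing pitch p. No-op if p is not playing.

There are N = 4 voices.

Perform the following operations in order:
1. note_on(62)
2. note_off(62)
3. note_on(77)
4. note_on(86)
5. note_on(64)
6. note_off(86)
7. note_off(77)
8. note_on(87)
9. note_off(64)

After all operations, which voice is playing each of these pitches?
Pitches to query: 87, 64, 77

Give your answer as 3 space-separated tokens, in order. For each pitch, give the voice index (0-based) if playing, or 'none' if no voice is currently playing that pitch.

Op 1: note_on(62): voice 0 is free -> assigned | voices=[62 - - -]
Op 2: note_off(62): free voice 0 | voices=[- - - -]
Op 3: note_on(77): voice 0 is free -> assigned | voices=[77 - - -]
Op 4: note_on(86): voice 1 is free -> assigned | voices=[77 86 - -]
Op 5: note_on(64): voice 2 is free -> assigned | voices=[77 86 64 -]
Op 6: note_off(86): free voice 1 | voices=[77 - 64 -]
Op 7: note_off(77): free voice 0 | voices=[- - 64 -]
Op 8: note_on(87): voice 0 is free -> assigned | voices=[87 - 64 -]
Op 9: note_off(64): free voice 2 | voices=[87 - - -]

Answer: 0 none none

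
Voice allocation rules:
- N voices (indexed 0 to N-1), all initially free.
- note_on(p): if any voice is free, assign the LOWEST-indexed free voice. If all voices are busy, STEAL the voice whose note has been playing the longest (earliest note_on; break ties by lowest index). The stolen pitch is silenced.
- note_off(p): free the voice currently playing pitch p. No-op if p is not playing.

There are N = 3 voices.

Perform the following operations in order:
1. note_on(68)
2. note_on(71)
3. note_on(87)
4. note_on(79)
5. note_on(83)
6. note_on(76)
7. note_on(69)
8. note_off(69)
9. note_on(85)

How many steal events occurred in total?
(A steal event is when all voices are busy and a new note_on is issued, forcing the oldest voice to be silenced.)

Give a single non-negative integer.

Op 1: note_on(68): voice 0 is free -> assigned | voices=[68 - -]
Op 2: note_on(71): voice 1 is free -> assigned | voices=[68 71 -]
Op 3: note_on(87): voice 2 is free -> assigned | voices=[68 71 87]
Op 4: note_on(79): all voices busy, STEAL voice 0 (pitch 68, oldest) -> assign | voices=[79 71 87]
Op 5: note_on(83): all voices busy, STEAL voice 1 (pitch 71, oldest) -> assign | voices=[79 83 87]
Op 6: note_on(76): all voices busy, STEAL voice 2 (pitch 87, oldest) -> assign | voices=[79 83 76]
Op 7: note_on(69): all voices busy, STEAL voice 0 (pitch 79, oldest) -> assign | voices=[69 83 76]
Op 8: note_off(69): free voice 0 | voices=[- 83 76]
Op 9: note_on(85): voice 0 is free -> assigned | voices=[85 83 76]

Answer: 4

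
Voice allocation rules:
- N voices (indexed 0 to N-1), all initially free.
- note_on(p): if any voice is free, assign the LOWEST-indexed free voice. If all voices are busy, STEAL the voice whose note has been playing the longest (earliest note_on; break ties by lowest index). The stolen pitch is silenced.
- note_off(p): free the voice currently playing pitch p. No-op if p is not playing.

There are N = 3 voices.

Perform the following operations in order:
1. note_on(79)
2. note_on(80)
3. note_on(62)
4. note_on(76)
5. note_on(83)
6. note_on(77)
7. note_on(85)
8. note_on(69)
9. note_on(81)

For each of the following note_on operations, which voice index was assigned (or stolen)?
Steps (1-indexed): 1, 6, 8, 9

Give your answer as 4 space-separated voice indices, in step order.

Answer: 0 2 1 2

Derivation:
Op 1: note_on(79): voice 0 is free -> assigned | voices=[79 - -]
Op 2: note_on(80): voice 1 is free -> assigned | voices=[79 80 -]
Op 3: note_on(62): voice 2 is free -> assigned | voices=[79 80 62]
Op 4: note_on(76): all voices busy, STEAL voice 0 (pitch 79, oldest) -> assign | voices=[76 80 62]
Op 5: note_on(83): all voices busy, STEAL voice 1 (pitch 80, oldest) -> assign | voices=[76 83 62]
Op 6: note_on(77): all voices busy, STEAL voice 2 (pitch 62, oldest) -> assign | voices=[76 83 77]
Op 7: note_on(85): all voices busy, STEAL voice 0 (pitch 76, oldest) -> assign | voices=[85 83 77]
Op 8: note_on(69): all voices busy, STEAL voice 1 (pitch 83, oldest) -> assign | voices=[85 69 77]
Op 9: note_on(81): all voices busy, STEAL voice 2 (pitch 77, oldest) -> assign | voices=[85 69 81]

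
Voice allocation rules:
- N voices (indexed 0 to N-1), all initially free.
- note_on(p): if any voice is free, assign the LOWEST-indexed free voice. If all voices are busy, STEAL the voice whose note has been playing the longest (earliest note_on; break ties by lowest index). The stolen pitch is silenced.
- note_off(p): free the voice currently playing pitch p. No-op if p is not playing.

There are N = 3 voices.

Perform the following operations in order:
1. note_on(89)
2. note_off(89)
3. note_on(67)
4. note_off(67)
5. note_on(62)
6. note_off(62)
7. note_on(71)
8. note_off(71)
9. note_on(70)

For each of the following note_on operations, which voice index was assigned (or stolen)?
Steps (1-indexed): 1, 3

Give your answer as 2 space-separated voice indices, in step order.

Answer: 0 0

Derivation:
Op 1: note_on(89): voice 0 is free -> assigned | voices=[89 - -]
Op 2: note_off(89): free voice 0 | voices=[- - -]
Op 3: note_on(67): voice 0 is free -> assigned | voices=[67 - -]
Op 4: note_off(67): free voice 0 | voices=[- - -]
Op 5: note_on(62): voice 0 is free -> assigned | voices=[62 - -]
Op 6: note_off(62): free voice 0 | voices=[- - -]
Op 7: note_on(71): voice 0 is free -> assigned | voices=[71 - -]
Op 8: note_off(71): free voice 0 | voices=[- - -]
Op 9: note_on(70): voice 0 is free -> assigned | voices=[70 - -]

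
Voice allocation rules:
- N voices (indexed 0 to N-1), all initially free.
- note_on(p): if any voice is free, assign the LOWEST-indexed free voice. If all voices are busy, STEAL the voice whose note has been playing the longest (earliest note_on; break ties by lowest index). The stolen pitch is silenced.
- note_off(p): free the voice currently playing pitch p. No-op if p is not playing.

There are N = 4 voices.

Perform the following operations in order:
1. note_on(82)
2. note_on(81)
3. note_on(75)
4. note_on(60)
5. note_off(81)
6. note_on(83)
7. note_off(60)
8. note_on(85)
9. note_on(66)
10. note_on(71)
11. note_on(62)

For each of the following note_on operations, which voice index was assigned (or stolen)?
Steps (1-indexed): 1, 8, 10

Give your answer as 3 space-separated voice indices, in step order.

Answer: 0 3 2

Derivation:
Op 1: note_on(82): voice 0 is free -> assigned | voices=[82 - - -]
Op 2: note_on(81): voice 1 is free -> assigned | voices=[82 81 - -]
Op 3: note_on(75): voice 2 is free -> assigned | voices=[82 81 75 -]
Op 4: note_on(60): voice 3 is free -> assigned | voices=[82 81 75 60]
Op 5: note_off(81): free voice 1 | voices=[82 - 75 60]
Op 6: note_on(83): voice 1 is free -> assigned | voices=[82 83 75 60]
Op 7: note_off(60): free voice 3 | voices=[82 83 75 -]
Op 8: note_on(85): voice 3 is free -> assigned | voices=[82 83 75 85]
Op 9: note_on(66): all voices busy, STEAL voice 0 (pitch 82, oldest) -> assign | voices=[66 83 75 85]
Op 10: note_on(71): all voices busy, STEAL voice 2 (pitch 75, oldest) -> assign | voices=[66 83 71 85]
Op 11: note_on(62): all voices busy, STEAL voice 1 (pitch 83, oldest) -> assign | voices=[66 62 71 85]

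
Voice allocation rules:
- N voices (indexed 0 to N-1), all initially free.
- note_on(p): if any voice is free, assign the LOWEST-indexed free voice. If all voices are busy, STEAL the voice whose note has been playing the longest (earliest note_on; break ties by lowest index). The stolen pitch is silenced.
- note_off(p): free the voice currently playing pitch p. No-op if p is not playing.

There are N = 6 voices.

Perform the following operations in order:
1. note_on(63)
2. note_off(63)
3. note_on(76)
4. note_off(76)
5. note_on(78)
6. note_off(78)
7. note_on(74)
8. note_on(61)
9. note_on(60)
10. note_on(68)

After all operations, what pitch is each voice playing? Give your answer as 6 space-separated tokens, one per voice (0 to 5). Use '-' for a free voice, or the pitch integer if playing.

Answer: 74 61 60 68 - -

Derivation:
Op 1: note_on(63): voice 0 is free -> assigned | voices=[63 - - - - -]
Op 2: note_off(63): free voice 0 | voices=[- - - - - -]
Op 3: note_on(76): voice 0 is free -> assigned | voices=[76 - - - - -]
Op 4: note_off(76): free voice 0 | voices=[- - - - - -]
Op 5: note_on(78): voice 0 is free -> assigned | voices=[78 - - - - -]
Op 6: note_off(78): free voice 0 | voices=[- - - - - -]
Op 7: note_on(74): voice 0 is free -> assigned | voices=[74 - - - - -]
Op 8: note_on(61): voice 1 is free -> assigned | voices=[74 61 - - - -]
Op 9: note_on(60): voice 2 is free -> assigned | voices=[74 61 60 - - -]
Op 10: note_on(68): voice 3 is free -> assigned | voices=[74 61 60 68 - -]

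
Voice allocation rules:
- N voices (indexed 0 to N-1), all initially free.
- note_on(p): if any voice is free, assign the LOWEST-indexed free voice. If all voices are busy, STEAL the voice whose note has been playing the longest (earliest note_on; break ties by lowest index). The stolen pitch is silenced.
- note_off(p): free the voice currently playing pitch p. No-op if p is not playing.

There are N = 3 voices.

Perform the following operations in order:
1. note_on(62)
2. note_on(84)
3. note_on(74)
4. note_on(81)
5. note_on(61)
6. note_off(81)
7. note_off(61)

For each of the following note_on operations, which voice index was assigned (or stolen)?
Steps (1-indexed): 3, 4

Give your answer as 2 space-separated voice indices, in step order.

Answer: 2 0

Derivation:
Op 1: note_on(62): voice 0 is free -> assigned | voices=[62 - -]
Op 2: note_on(84): voice 1 is free -> assigned | voices=[62 84 -]
Op 3: note_on(74): voice 2 is free -> assigned | voices=[62 84 74]
Op 4: note_on(81): all voices busy, STEAL voice 0 (pitch 62, oldest) -> assign | voices=[81 84 74]
Op 5: note_on(61): all voices busy, STEAL voice 1 (pitch 84, oldest) -> assign | voices=[81 61 74]
Op 6: note_off(81): free voice 0 | voices=[- 61 74]
Op 7: note_off(61): free voice 1 | voices=[- - 74]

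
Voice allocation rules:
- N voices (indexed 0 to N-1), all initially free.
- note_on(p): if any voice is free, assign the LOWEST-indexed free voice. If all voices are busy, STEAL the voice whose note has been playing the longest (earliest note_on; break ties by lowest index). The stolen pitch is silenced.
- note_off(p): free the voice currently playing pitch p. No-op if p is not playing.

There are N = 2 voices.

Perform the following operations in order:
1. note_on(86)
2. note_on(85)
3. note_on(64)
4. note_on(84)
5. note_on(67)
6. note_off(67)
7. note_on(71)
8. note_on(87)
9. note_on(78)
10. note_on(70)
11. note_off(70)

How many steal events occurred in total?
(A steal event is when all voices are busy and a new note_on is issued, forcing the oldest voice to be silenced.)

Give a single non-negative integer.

Op 1: note_on(86): voice 0 is free -> assigned | voices=[86 -]
Op 2: note_on(85): voice 1 is free -> assigned | voices=[86 85]
Op 3: note_on(64): all voices busy, STEAL voice 0 (pitch 86, oldest) -> assign | voices=[64 85]
Op 4: note_on(84): all voices busy, STEAL voice 1 (pitch 85, oldest) -> assign | voices=[64 84]
Op 5: note_on(67): all voices busy, STEAL voice 0 (pitch 64, oldest) -> assign | voices=[67 84]
Op 6: note_off(67): free voice 0 | voices=[- 84]
Op 7: note_on(71): voice 0 is free -> assigned | voices=[71 84]
Op 8: note_on(87): all voices busy, STEAL voice 1 (pitch 84, oldest) -> assign | voices=[71 87]
Op 9: note_on(78): all voices busy, STEAL voice 0 (pitch 71, oldest) -> assign | voices=[78 87]
Op 10: note_on(70): all voices busy, STEAL voice 1 (pitch 87, oldest) -> assign | voices=[78 70]
Op 11: note_off(70): free voice 1 | voices=[78 -]

Answer: 6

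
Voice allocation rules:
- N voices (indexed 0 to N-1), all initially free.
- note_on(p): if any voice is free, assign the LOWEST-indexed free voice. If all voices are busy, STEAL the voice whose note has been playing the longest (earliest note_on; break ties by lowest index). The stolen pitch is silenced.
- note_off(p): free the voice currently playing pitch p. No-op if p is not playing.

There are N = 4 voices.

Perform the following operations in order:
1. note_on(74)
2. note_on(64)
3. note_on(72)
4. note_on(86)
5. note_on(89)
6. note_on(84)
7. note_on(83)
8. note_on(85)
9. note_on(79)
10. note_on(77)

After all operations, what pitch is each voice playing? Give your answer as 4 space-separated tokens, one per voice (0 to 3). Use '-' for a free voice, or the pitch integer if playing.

Op 1: note_on(74): voice 0 is free -> assigned | voices=[74 - - -]
Op 2: note_on(64): voice 1 is free -> assigned | voices=[74 64 - -]
Op 3: note_on(72): voice 2 is free -> assigned | voices=[74 64 72 -]
Op 4: note_on(86): voice 3 is free -> assigned | voices=[74 64 72 86]
Op 5: note_on(89): all voices busy, STEAL voice 0 (pitch 74, oldest) -> assign | voices=[89 64 72 86]
Op 6: note_on(84): all voices busy, STEAL voice 1 (pitch 64, oldest) -> assign | voices=[89 84 72 86]
Op 7: note_on(83): all voices busy, STEAL voice 2 (pitch 72, oldest) -> assign | voices=[89 84 83 86]
Op 8: note_on(85): all voices busy, STEAL voice 3 (pitch 86, oldest) -> assign | voices=[89 84 83 85]
Op 9: note_on(79): all voices busy, STEAL voice 0 (pitch 89, oldest) -> assign | voices=[79 84 83 85]
Op 10: note_on(77): all voices busy, STEAL voice 1 (pitch 84, oldest) -> assign | voices=[79 77 83 85]

Answer: 79 77 83 85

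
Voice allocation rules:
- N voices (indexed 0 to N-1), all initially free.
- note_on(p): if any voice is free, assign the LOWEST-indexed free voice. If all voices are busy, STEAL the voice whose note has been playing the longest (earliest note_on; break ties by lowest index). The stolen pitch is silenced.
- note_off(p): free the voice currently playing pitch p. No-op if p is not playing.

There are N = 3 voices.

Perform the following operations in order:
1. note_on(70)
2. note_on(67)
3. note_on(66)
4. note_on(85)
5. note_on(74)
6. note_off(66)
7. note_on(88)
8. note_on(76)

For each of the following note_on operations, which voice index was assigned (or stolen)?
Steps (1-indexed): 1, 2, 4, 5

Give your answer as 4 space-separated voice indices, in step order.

Answer: 0 1 0 1

Derivation:
Op 1: note_on(70): voice 0 is free -> assigned | voices=[70 - -]
Op 2: note_on(67): voice 1 is free -> assigned | voices=[70 67 -]
Op 3: note_on(66): voice 2 is free -> assigned | voices=[70 67 66]
Op 4: note_on(85): all voices busy, STEAL voice 0 (pitch 70, oldest) -> assign | voices=[85 67 66]
Op 5: note_on(74): all voices busy, STEAL voice 1 (pitch 67, oldest) -> assign | voices=[85 74 66]
Op 6: note_off(66): free voice 2 | voices=[85 74 -]
Op 7: note_on(88): voice 2 is free -> assigned | voices=[85 74 88]
Op 8: note_on(76): all voices busy, STEAL voice 0 (pitch 85, oldest) -> assign | voices=[76 74 88]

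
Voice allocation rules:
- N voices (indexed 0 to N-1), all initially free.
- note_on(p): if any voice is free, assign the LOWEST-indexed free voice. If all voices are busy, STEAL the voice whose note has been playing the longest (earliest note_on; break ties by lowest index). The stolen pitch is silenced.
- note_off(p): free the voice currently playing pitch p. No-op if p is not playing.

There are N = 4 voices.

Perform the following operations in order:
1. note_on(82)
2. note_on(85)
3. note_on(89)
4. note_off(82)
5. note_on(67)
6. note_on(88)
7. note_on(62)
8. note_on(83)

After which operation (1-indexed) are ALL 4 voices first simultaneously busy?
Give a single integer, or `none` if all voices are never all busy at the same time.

Op 1: note_on(82): voice 0 is free -> assigned | voices=[82 - - -]
Op 2: note_on(85): voice 1 is free -> assigned | voices=[82 85 - -]
Op 3: note_on(89): voice 2 is free -> assigned | voices=[82 85 89 -]
Op 4: note_off(82): free voice 0 | voices=[- 85 89 -]
Op 5: note_on(67): voice 0 is free -> assigned | voices=[67 85 89 -]
Op 6: note_on(88): voice 3 is free -> assigned | voices=[67 85 89 88]
Op 7: note_on(62): all voices busy, STEAL voice 1 (pitch 85, oldest) -> assign | voices=[67 62 89 88]
Op 8: note_on(83): all voices busy, STEAL voice 2 (pitch 89, oldest) -> assign | voices=[67 62 83 88]

Answer: 6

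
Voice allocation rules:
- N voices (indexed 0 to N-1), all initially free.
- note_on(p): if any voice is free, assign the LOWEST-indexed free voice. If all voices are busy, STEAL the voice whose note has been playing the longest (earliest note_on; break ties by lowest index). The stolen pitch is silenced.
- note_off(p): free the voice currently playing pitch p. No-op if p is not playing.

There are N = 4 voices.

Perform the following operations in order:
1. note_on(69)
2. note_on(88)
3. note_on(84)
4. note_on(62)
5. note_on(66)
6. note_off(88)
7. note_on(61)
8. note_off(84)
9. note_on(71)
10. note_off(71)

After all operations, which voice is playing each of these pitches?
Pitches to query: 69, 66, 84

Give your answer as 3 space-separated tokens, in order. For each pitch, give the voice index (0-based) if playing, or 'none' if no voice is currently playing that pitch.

Op 1: note_on(69): voice 0 is free -> assigned | voices=[69 - - -]
Op 2: note_on(88): voice 1 is free -> assigned | voices=[69 88 - -]
Op 3: note_on(84): voice 2 is free -> assigned | voices=[69 88 84 -]
Op 4: note_on(62): voice 3 is free -> assigned | voices=[69 88 84 62]
Op 5: note_on(66): all voices busy, STEAL voice 0 (pitch 69, oldest) -> assign | voices=[66 88 84 62]
Op 6: note_off(88): free voice 1 | voices=[66 - 84 62]
Op 7: note_on(61): voice 1 is free -> assigned | voices=[66 61 84 62]
Op 8: note_off(84): free voice 2 | voices=[66 61 - 62]
Op 9: note_on(71): voice 2 is free -> assigned | voices=[66 61 71 62]
Op 10: note_off(71): free voice 2 | voices=[66 61 - 62]

Answer: none 0 none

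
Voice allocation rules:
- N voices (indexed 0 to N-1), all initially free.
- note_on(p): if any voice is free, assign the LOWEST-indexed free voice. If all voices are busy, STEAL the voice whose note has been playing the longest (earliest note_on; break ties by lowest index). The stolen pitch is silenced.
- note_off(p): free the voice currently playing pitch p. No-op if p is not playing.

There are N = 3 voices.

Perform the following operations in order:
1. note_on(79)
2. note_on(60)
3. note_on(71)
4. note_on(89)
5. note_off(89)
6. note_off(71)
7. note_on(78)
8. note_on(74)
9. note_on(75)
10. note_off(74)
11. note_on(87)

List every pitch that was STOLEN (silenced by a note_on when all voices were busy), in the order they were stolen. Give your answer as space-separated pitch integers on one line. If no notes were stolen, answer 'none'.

Answer: 79 60

Derivation:
Op 1: note_on(79): voice 0 is free -> assigned | voices=[79 - -]
Op 2: note_on(60): voice 1 is free -> assigned | voices=[79 60 -]
Op 3: note_on(71): voice 2 is free -> assigned | voices=[79 60 71]
Op 4: note_on(89): all voices busy, STEAL voice 0 (pitch 79, oldest) -> assign | voices=[89 60 71]
Op 5: note_off(89): free voice 0 | voices=[- 60 71]
Op 6: note_off(71): free voice 2 | voices=[- 60 -]
Op 7: note_on(78): voice 0 is free -> assigned | voices=[78 60 -]
Op 8: note_on(74): voice 2 is free -> assigned | voices=[78 60 74]
Op 9: note_on(75): all voices busy, STEAL voice 1 (pitch 60, oldest) -> assign | voices=[78 75 74]
Op 10: note_off(74): free voice 2 | voices=[78 75 -]
Op 11: note_on(87): voice 2 is free -> assigned | voices=[78 75 87]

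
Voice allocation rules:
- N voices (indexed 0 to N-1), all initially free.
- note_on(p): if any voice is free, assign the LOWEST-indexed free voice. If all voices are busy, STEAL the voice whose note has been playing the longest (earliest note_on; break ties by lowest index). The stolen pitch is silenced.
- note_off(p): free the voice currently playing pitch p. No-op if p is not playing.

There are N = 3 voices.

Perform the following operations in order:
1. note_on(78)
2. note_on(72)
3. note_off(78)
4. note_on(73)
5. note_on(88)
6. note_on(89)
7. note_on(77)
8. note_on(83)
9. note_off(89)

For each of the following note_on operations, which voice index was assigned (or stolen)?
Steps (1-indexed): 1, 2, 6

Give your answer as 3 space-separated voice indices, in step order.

Answer: 0 1 1

Derivation:
Op 1: note_on(78): voice 0 is free -> assigned | voices=[78 - -]
Op 2: note_on(72): voice 1 is free -> assigned | voices=[78 72 -]
Op 3: note_off(78): free voice 0 | voices=[- 72 -]
Op 4: note_on(73): voice 0 is free -> assigned | voices=[73 72 -]
Op 5: note_on(88): voice 2 is free -> assigned | voices=[73 72 88]
Op 6: note_on(89): all voices busy, STEAL voice 1 (pitch 72, oldest) -> assign | voices=[73 89 88]
Op 7: note_on(77): all voices busy, STEAL voice 0 (pitch 73, oldest) -> assign | voices=[77 89 88]
Op 8: note_on(83): all voices busy, STEAL voice 2 (pitch 88, oldest) -> assign | voices=[77 89 83]
Op 9: note_off(89): free voice 1 | voices=[77 - 83]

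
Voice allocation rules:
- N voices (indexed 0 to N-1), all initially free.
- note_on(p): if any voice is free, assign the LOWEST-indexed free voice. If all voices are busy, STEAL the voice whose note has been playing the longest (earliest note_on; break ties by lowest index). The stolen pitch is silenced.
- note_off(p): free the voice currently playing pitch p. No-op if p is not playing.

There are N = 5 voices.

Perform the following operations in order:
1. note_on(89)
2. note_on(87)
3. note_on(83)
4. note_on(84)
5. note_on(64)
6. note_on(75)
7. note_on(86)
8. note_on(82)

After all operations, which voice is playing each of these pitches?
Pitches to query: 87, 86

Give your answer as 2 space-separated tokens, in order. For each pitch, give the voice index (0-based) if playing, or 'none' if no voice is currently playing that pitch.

Answer: none 1

Derivation:
Op 1: note_on(89): voice 0 is free -> assigned | voices=[89 - - - -]
Op 2: note_on(87): voice 1 is free -> assigned | voices=[89 87 - - -]
Op 3: note_on(83): voice 2 is free -> assigned | voices=[89 87 83 - -]
Op 4: note_on(84): voice 3 is free -> assigned | voices=[89 87 83 84 -]
Op 5: note_on(64): voice 4 is free -> assigned | voices=[89 87 83 84 64]
Op 6: note_on(75): all voices busy, STEAL voice 0 (pitch 89, oldest) -> assign | voices=[75 87 83 84 64]
Op 7: note_on(86): all voices busy, STEAL voice 1 (pitch 87, oldest) -> assign | voices=[75 86 83 84 64]
Op 8: note_on(82): all voices busy, STEAL voice 2 (pitch 83, oldest) -> assign | voices=[75 86 82 84 64]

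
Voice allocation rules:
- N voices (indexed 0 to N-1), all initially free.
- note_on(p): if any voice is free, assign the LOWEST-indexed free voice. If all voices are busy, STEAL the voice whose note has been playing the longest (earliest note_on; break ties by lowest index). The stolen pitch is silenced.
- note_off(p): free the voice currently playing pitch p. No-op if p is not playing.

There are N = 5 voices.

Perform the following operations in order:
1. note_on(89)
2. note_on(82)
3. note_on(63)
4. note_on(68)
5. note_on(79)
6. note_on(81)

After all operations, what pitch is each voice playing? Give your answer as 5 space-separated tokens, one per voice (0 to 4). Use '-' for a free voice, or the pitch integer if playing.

Op 1: note_on(89): voice 0 is free -> assigned | voices=[89 - - - -]
Op 2: note_on(82): voice 1 is free -> assigned | voices=[89 82 - - -]
Op 3: note_on(63): voice 2 is free -> assigned | voices=[89 82 63 - -]
Op 4: note_on(68): voice 3 is free -> assigned | voices=[89 82 63 68 -]
Op 5: note_on(79): voice 4 is free -> assigned | voices=[89 82 63 68 79]
Op 6: note_on(81): all voices busy, STEAL voice 0 (pitch 89, oldest) -> assign | voices=[81 82 63 68 79]

Answer: 81 82 63 68 79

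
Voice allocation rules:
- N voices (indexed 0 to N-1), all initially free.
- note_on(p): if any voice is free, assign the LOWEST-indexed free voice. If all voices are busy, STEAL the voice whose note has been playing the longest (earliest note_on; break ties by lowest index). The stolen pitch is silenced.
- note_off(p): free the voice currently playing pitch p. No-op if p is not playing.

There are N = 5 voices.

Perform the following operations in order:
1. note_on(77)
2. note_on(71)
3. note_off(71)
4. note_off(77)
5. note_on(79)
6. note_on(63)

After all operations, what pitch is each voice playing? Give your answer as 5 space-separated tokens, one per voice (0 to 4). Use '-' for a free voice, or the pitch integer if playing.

Answer: 79 63 - - -

Derivation:
Op 1: note_on(77): voice 0 is free -> assigned | voices=[77 - - - -]
Op 2: note_on(71): voice 1 is free -> assigned | voices=[77 71 - - -]
Op 3: note_off(71): free voice 1 | voices=[77 - - - -]
Op 4: note_off(77): free voice 0 | voices=[- - - - -]
Op 5: note_on(79): voice 0 is free -> assigned | voices=[79 - - - -]
Op 6: note_on(63): voice 1 is free -> assigned | voices=[79 63 - - -]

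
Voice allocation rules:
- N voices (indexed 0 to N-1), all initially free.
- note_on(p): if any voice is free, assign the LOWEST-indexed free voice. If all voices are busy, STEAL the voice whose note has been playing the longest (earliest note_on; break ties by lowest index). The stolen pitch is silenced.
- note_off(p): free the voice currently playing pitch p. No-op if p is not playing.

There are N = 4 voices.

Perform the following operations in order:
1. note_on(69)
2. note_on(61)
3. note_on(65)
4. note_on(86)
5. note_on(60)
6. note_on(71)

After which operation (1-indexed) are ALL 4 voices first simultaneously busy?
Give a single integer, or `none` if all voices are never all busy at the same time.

Op 1: note_on(69): voice 0 is free -> assigned | voices=[69 - - -]
Op 2: note_on(61): voice 1 is free -> assigned | voices=[69 61 - -]
Op 3: note_on(65): voice 2 is free -> assigned | voices=[69 61 65 -]
Op 4: note_on(86): voice 3 is free -> assigned | voices=[69 61 65 86]
Op 5: note_on(60): all voices busy, STEAL voice 0 (pitch 69, oldest) -> assign | voices=[60 61 65 86]
Op 6: note_on(71): all voices busy, STEAL voice 1 (pitch 61, oldest) -> assign | voices=[60 71 65 86]

Answer: 4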